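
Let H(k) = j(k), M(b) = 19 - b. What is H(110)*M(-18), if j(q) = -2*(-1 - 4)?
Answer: 370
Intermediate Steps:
j(q) = 10 (j(q) = -2*(-5) = 10)
H(k) = 10
H(110)*M(-18) = 10*(19 - 1*(-18)) = 10*(19 + 18) = 10*37 = 370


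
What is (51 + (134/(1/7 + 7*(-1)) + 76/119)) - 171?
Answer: -396707/2856 ≈ -138.90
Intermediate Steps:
(51 + (134/(1/7 + 7*(-1)) + 76/119)) - 171 = (51 + (134/(⅐ - 7) + 76*(1/119))) - 171 = (51 + (134/(-48/7) + 76/119)) - 171 = (51 + (134*(-7/48) + 76/119)) - 171 = (51 + (-469/24 + 76/119)) - 171 = (51 - 53987/2856) - 171 = 91669/2856 - 171 = -396707/2856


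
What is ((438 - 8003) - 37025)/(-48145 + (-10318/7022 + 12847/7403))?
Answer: 231796058494/250274940109 ≈ 0.92617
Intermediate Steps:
((438 - 8003) - 37025)/(-48145 + (-10318/7022 + 12847/7403)) = (-7565 - 37025)/(-48145 + (-10318*1/7022 + 12847*(1/7403))) = -44590/(-48145 + (-5159/3511 + 12847/7403)) = -44590/(-48145 + 6913740/25991933) = -44590/(-1251374700545/25991933) = -44590*(-25991933/1251374700545) = 231796058494/250274940109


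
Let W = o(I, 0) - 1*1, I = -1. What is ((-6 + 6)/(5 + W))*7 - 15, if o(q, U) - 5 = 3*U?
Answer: -15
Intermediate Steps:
o(q, U) = 5 + 3*U
W = 4 (W = (5 + 3*0) - 1*1 = (5 + 0) - 1 = 5 - 1 = 4)
((-6 + 6)/(5 + W))*7 - 15 = ((-6 + 6)/(5 + 4))*7 - 15 = (0/9)*7 - 15 = (0*(⅑))*7 - 15 = 0*7 - 15 = 0 - 15 = -15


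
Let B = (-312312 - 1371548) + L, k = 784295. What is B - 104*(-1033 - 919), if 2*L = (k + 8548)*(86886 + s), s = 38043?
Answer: 99046121443/2 ≈ 4.9523e+10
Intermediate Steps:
L = 99049083147/2 (L = ((784295 + 8548)*(86886 + 38043))/2 = (792843*124929)/2 = (1/2)*99049083147 = 99049083147/2 ≈ 4.9525e+10)
B = 99045715427/2 (B = (-312312 - 1371548) + 99049083147/2 = -1683860 + 99049083147/2 = 99045715427/2 ≈ 4.9523e+10)
B - 104*(-1033 - 919) = 99045715427/2 - 104*(-1033 - 919) = 99045715427/2 - 104*(-1952) = 99045715427/2 - 1*(-203008) = 99045715427/2 + 203008 = 99046121443/2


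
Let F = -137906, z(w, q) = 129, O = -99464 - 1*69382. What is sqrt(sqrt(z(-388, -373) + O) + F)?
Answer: sqrt(-137906 + I*sqrt(168717)) ≈ 0.553 + 371.36*I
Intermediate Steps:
O = -168846 (O = -99464 - 69382 = -168846)
sqrt(sqrt(z(-388, -373) + O) + F) = sqrt(sqrt(129 - 168846) - 137906) = sqrt(sqrt(-168717) - 137906) = sqrt(I*sqrt(168717) - 137906) = sqrt(-137906 + I*sqrt(168717))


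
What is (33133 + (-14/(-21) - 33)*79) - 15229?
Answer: 46049/3 ≈ 15350.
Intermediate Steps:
(33133 + (-14/(-21) - 33)*79) - 15229 = (33133 + (-14*(-1/21) - 33)*79) - 15229 = (33133 + (⅔ - 33)*79) - 15229 = (33133 - 97/3*79) - 15229 = (33133 - 7663/3) - 15229 = 91736/3 - 15229 = 46049/3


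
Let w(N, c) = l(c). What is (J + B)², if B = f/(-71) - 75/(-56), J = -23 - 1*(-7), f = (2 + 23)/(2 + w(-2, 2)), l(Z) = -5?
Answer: 30092881729/142277184 ≈ 211.51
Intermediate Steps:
w(N, c) = -5
f = -25/3 (f = (2 + 23)/(2 - 5) = 25/(-3) = 25*(-⅓) = -25/3 ≈ -8.3333)
J = -16 (J = -23 + 7 = -16)
B = 17375/11928 (B = -25/3/(-71) - 75/(-56) = -25/3*(-1/71) - 75*(-1/56) = 25/213 + 75/56 = 17375/11928 ≈ 1.4567)
(J + B)² = (-16 + 17375/11928)² = (-173473/11928)² = 30092881729/142277184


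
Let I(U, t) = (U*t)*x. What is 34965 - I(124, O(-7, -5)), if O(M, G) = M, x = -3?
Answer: 32361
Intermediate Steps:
I(U, t) = -3*U*t (I(U, t) = (U*t)*(-3) = -3*U*t)
34965 - I(124, O(-7, -5)) = 34965 - (-3)*124*(-7) = 34965 - 1*2604 = 34965 - 2604 = 32361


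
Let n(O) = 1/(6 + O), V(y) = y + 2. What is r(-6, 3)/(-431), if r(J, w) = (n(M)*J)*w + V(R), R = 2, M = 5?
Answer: -26/4741 ≈ -0.0054841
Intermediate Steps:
V(y) = 2 + y
r(J, w) = 4 + J*w/11 (r(J, w) = (J/(6 + 5))*w + (2 + 2) = (J/11)*w + 4 = J*w/11 + 4 = 4 + J*w/11)
r(-6, 3)/(-431) = (4 + (1/11)*(-6)*3)/(-431) = (4 - 18/11)*(-1/431) = (26/11)*(-1/431) = -26/4741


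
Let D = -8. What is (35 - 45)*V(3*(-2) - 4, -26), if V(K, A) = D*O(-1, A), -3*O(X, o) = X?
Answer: 80/3 ≈ 26.667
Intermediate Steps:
O(X, o) = -X/3
V(K, A) = -8/3 (V(K, A) = -(-8)*(-1)/3 = -8*⅓ = -8/3)
(35 - 45)*V(3*(-2) - 4, -26) = (35 - 45)*(-8/3) = -10*(-8/3) = 80/3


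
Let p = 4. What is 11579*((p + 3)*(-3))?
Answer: -243159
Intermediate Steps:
11579*((p + 3)*(-3)) = 11579*((4 + 3)*(-3)) = 11579*(7*(-3)) = 11579*(-21) = -243159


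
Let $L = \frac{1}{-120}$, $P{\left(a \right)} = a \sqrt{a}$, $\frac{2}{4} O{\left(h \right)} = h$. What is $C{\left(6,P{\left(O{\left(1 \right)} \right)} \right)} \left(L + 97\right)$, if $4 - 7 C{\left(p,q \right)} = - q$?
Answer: $\frac{11639}{210} + \frac{11639 \sqrt{2}}{420} \approx 94.614$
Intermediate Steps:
$O{\left(h \right)} = 2 h$
$P{\left(a \right)} = a^{\frac{3}{2}}$
$L = - \frac{1}{120} \approx -0.0083333$
$C{\left(p,q \right)} = \frac{4}{7} + \frac{q}{7}$ ($C{\left(p,q \right)} = \frac{4}{7} - \frac{\left(-1\right) q}{7} = \frac{4}{7} + \frac{q}{7}$)
$C{\left(6,P{\left(O{\left(1 \right)} \right)} \right)} \left(L + 97\right) = \left(\frac{4}{7} + \frac{\left(2 \cdot 1\right)^{\frac{3}{2}}}{7}\right) \left(- \frac{1}{120} + 97\right) = \left(\frac{4}{7} + \frac{2^{\frac{3}{2}}}{7}\right) \frac{11639}{120} = \left(\frac{4}{7} + \frac{2 \sqrt{2}}{7}\right) \frac{11639}{120} = \frac{11639}{210} + \frac{11639 \sqrt{2}}{420}$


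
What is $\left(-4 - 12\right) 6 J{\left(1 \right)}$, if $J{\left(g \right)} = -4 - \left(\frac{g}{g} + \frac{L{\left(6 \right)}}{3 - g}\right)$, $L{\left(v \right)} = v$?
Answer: $768$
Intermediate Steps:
$J{\left(g \right)} = -5 - \frac{6}{3 - g}$ ($J{\left(g \right)} = -4 - \left(\frac{g}{g} + \frac{6}{3 - g}\right) = -4 - \left(1 + \frac{6}{3 - g}\right) = -5 - \frac{6}{3 - g}$)
$\left(-4 - 12\right) 6 J{\left(1 \right)} = \left(-4 - 12\right) 6 \frac{21 - 5}{-3 + 1} = \left(-4 - 12\right) 6 \frac{21 - 5}{-2} = \left(-16\right) 6 \left(\left(- \frac{1}{2}\right) 16\right) = \left(-96\right) \left(-8\right) = 768$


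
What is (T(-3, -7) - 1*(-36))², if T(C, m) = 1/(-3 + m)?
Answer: 128881/100 ≈ 1288.8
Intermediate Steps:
(T(-3, -7) - 1*(-36))² = (1/(-3 - 7) - 1*(-36))² = (1/(-10) + 36)² = (-⅒ + 36)² = (359/10)² = 128881/100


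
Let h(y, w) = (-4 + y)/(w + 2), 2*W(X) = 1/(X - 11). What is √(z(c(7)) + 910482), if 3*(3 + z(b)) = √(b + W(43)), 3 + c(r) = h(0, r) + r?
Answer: √(131108976 + 22*√17)/12 ≈ 954.19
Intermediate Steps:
W(X) = 1/(2*(-11 + X)) (W(X) = 1/(2*(X - 11)) = 1/(2*(-11 + X)))
h(y, w) = (-4 + y)/(2 + w)
c(r) = -3 + r - 4/(2 + r) (c(r) = -3 + ((-4 + 0)/(2 + r) + r) = -3 + (-4/(2 + r) + r) = -3 + (r - 4/(2 + r)) = -3 + r - 4/(2 + r))
z(b) = -3 + √(1/64 + b)/3 (z(b) = -3 + √(b + 1/(2*(-11 + 43)))/3 = -3 + √(b + (½)/32)/3 = -3 + √(b + (½)*(1/32))/3 = -3 + √(b + 1/64)/3 = -3 + √(1/64 + b)/3)
√(z(c(7)) + 910482) = √((-3 + √(1 + 64*((-10 + 7² - 1*7)/(2 + 7)))/24) + 910482) = √((-3 + √(1 + 64*((-10 + 49 - 7)/9))/24) + 910482) = √((-3 + √(1 + 64*((⅑)*32))/24) + 910482) = √((-3 + √(1 + 64*(32/9))/24) + 910482) = √((-3 + √(1 + 2048/9)/24) + 910482) = √((-3 + √(2057/9)/24) + 910482) = √((-3 + (11*√17/3)/24) + 910482) = √((-3 + 11*√17/72) + 910482) = √(910479 + 11*√17/72)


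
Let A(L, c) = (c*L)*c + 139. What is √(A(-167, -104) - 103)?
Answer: 2*I*√451559 ≈ 1344.0*I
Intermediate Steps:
A(L, c) = 139 + L*c² (A(L, c) = (L*c)*c + 139 = L*c² + 139 = 139 + L*c²)
√(A(-167, -104) - 103) = √((139 - 167*(-104)²) - 103) = √((139 - 167*10816) - 103) = √((139 - 1806272) - 103) = √(-1806133 - 103) = √(-1806236) = 2*I*√451559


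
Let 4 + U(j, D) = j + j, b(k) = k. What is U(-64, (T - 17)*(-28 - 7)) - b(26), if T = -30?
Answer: -158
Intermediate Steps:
U(j, D) = -4 + 2*j (U(j, D) = -4 + (j + j) = -4 + 2*j)
U(-64, (T - 17)*(-28 - 7)) - b(26) = (-4 + 2*(-64)) - 1*26 = (-4 - 128) - 26 = -132 - 26 = -158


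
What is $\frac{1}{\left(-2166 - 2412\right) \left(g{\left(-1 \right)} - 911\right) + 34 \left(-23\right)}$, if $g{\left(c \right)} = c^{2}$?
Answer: $\frac{1}{4165198} \approx 2.4008 \cdot 10^{-7}$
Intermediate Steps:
$\frac{1}{\left(-2166 - 2412\right) \left(g{\left(-1 \right)} - 911\right) + 34 \left(-23\right)} = \frac{1}{\left(-2166 - 2412\right) \left(\left(-1\right)^{2} - 911\right) + 34 \left(-23\right)} = \frac{1}{- 4578 \left(1 - 911\right) - 782} = \frac{1}{\left(-4578\right) \left(-910\right) - 782} = \frac{1}{4165980 - 782} = \frac{1}{4165198}$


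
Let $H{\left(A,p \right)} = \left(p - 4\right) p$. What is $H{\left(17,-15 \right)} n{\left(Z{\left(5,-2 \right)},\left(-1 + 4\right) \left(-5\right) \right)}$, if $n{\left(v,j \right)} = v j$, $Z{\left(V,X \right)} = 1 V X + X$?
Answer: $51300$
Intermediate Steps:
$H{\left(A,p \right)} = p \left(-4 + p\right)$ ($H{\left(A,p \right)} = \left(-4 + p\right) p = p \left(-4 + p\right)$)
$Z{\left(V,X \right)} = X + V X$ ($Z{\left(V,X \right)} = V X + X = X + V X$)
$n{\left(v,j \right)} = j v$
$H{\left(17,-15 \right)} n{\left(Z{\left(5,-2 \right)},\left(-1 + 4\right) \left(-5\right) \right)} = - 15 \left(-4 - 15\right) \left(-1 + 4\right) \left(-5\right) \left(- 2 \left(1 + 5\right)\right) = \left(-15\right) \left(-19\right) 3 \left(-5\right) \left(\left(-2\right) 6\right) = 285 \left(\left(-15\right) \left(-12\right)\right) = 285 \cdot 180 = 51300$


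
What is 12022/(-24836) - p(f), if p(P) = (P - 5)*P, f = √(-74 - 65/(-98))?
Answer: 3166396/43463 + 5*I*√14374/14 ≈ 72.853 + 42.818*I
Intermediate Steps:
f = I*√14374/14 (f = √(-74 - 65*(-1/98)) = √(-74 + 65/98) = √(-7187/98) = I*√14374/14 ≈ 8.5637*I)
p(P) = P*(-5 + P) (p(P) = (-5 + P)*P = P*(-5 + P))
12022/(-24836) - p(f) = 12022/(-24836) - I*√14374/14*(-5 + I*√14374/14) = 12022*(-1/24836) - I*√14374*(-5 + I*√14374/14)/14 = -6011/12418 - I*√14374*(-5 + I*√14374/14)/14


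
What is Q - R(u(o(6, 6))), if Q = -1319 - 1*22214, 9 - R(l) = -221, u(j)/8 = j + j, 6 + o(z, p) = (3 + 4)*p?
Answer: -23763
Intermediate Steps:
o(z, p) = -6 + 7*p (o(z, p) = -6 + (3 + 4)*p = -6 + 7*p)
u(j) = 16*j (u(j) = 8*(j + j) = 8*(2*j) = 16*j)
R(l) = 230 (R(l) = 9 - 1*(-221) = 9 + 221 = 230)
Q = -23533 (Q = -1319 - 22214 = -23533)
Q - R(u(o(6, 6))) = -23533 - 1*230 = -23533 - 230 = -23763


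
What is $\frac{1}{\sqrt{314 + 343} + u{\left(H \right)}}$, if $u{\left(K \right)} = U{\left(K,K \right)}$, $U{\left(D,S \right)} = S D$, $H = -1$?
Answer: $- \frac{1}{656} + \frac{3 \sqrt{73}}{656} \approx 0.037549$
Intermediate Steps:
$U{\left(D,S \right)} = D S$
$u{\left(K \right)} = K^{2}$ ($u{\left(K \right)} = K K = K^{2}$)
$\frac{1}{\sqrt{314 + 343} + u{\left(H \right)}} = \frac{1}{\sqrt{314 + 343} + \left(-1\right)^{2}} = \frac{1}{\sqrt{657} + 1} = \frac{1}{3 \sqrt{73} + 1} = \frac{1}{1 + 3 \sqrt{73}}$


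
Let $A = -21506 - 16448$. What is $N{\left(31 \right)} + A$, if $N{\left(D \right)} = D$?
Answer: $-37923$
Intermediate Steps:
$A = -37954$ ($A = -21506 - 16448 = -37954$)
$N{\left(31 \right)} + A = 31 - 37954 = -37923$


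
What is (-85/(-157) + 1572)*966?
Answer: 238494774/157 ≈ 1.5191e+6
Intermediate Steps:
(-85/(-157) + 1572)*966 = (-85*(-1/157) + 1572)*966 = (85/157 + 1572)*966 = (246889/157)*966 = 238494774/157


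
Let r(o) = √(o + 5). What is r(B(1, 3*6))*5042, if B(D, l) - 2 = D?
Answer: 10084*√2 ≈ 14261.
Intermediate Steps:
B(D, l) = 2 + D
r(o) = √(5 + o)
r(B(1, 3*6))*5042 = √(5 + (2 + 1))*5042 = √(5 + 3)*5042 = √8*5042 = (2*√2)*5042 = 10084*√2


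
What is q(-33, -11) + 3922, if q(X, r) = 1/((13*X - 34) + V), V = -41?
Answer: 1976687/504 ≈ 3922.0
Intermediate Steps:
q(X, r) = 1/(-75 + 13*X) (q(X, r) = 1/((13*X - 34) - 41) = 1/((-34 + 13*X) - 41) = 1/(-75 + 13*X))
q(-33, -11) + 3922 = 1/(-75 + 13*(-33)) + 3922 = 1/(-75 - 429) + 3922 = 1/(-504) + 3922 = -1/504 + 3922 = 1976687/504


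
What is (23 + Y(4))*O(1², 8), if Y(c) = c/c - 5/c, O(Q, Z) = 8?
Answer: 182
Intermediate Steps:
Y(c) = 1 - 5/c
(23 + Y(4))*O(1², 8) = (23 + (-5 + 4)/4)*8 = (23 + (¼)*(-1))*8 = (23 - ¼)*8 = (91/4)*8 = 182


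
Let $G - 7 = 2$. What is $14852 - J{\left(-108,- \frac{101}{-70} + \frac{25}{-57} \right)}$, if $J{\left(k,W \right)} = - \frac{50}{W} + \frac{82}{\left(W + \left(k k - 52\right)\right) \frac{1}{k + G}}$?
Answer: $\frac{2766913438524308}{185667899209} \approx 14902.0$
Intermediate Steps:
$G = 9$ ($G = 7 + 2 = 9$)
$J{\left(k,W \right)} = - \frac{50}{W} + \frac{82 \left(9 + k\right)}{-52 + W + k^{2}}$ ($J{\left(k,W \right)} = - \frac{50}{W} + \frac{82}{\left(W + \left(k k - 52\right)\right) \frac{1}{k + 9}} = - \frac{50}{W} + \frac{82}{\left(W + \left(k^{2} - 52\right)\right) \frac{1}{9 + k}} = - \frac{50}{W} + \frac{82}{\left(W + \left(-52 + k^{2}\right)\right) \frac{1}{9 + k}} = - \frac{50}{W} + \frac{82}{\left(-52 + W + k^{2}\right) \frac{1}{9 + k}} = - \frac{50}{W} + \frac{82}{\frac{1}{9 + k} \left(-52 + W + k^{2}\right)} = - \frac{50}{W} + 82 \frac{9 + k}{-52 + W + k^{2}} = - \frac{50}{W} + \frac{82 \left(9 + k\right)}{-52 + W + k^{2}}$)
$14852 - J{\left(-108,- \frac{101}{-70} + \frac{25}{-57} \right)} = 14852 - \frac{2 \left(1300 - 25 \left(-108\right)^{2} + 344 \left(- \frac{101}{-70} + \frac{25}{-57}\right) + 41 \left(- \frac{101}{-70} + \frac{25}{-57}\right) \left(-108\right)\right)}{\left(- \frac{101}{-70} + \frac{25}{-57}\right) \left(-52 + \left(- \frac{101}{-70} + \frac{25}{-57}\right) + \left(-108\right)^{2}\right)} = 14852 - \frac{2 \left(1300 - 291600 + 344 \left(\left(-101\right) \left(- \frac{1}{70}\right) + 25 \left(- \frac{1}{57}\right)\right) + 41 \left(\left(-101\right) \left(- \frac{1}{70}\right) + 25 \left(- \frac{1}{57}\right)\right) \left(-108\right)\right)}{\left(\left(-101\right) \left(- \frac{1}{70}\right) + 25 \left(- \frac{1}{57}\right)\right) \left(-52 + \left(\left(-101\right) \left(- \frac{1}{70}\right) + 25 \left(- \frac{1}{57}\right)\right) + 11664\right)} = 14852 - \frac{2 \left(1300 - 291600 + 344 \left(\frac{101}{70} - \frac{25}{57}\right) + 41 \left(\frac{101}{70} - \frac{25}{57}\right) \left(-108\right)\right)}{\left(\frac{101}{70} - \frac{25}{57}\right) \left(-52 + \left(\frac{101}{70} - \frac{25}{57}\right) + 11664\right)} = 14852 - \frac{2 \left(1300 - 291600 + 344 \cdot \frac{4007}{3990} + 41 \cdot \frac{4007}{3990} \left(-108\right)\right)}{\frac{4007}{3990} \left(-52 + \frac{4007}{3990} + 11664\right)} = 14852 - 2 \cdot \frac{3990}{4007} \frac{1}{\frac{46335887}{3990}} \left(1300 - 291600 + \frac{689204}{1995} - \frac{2957166}{665}\right) = 14852 - 2 \cdot \frac{3990}{4007} \cdot \frac{3990}{46335887} \left(- \frac{587330794}{1995}\right) = 14852 - - \frac{9373799472240}{185667899209} = 14852 + \frac{9373799472240}{185667899209} = \frac{2766913438524308}{185667899209}$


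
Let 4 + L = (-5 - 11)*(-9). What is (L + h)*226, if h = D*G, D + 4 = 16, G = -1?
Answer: 28928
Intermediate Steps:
D = 12 (D = -4 + 16 = 12)
L = 140 (L = -4 + (-5 - 11)*(-9) = -4 - 16*(-9) = -4 + 144 = 140)
h = -12 (h = 12*(-1) = -12)
(L + h)*226 = (140 - 12)*226 = 128*226 = 28928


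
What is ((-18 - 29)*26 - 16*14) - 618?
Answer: -2064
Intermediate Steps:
((-18 - 29)*26 - 16*14) - 618 = (-47*26 - 224) - 618 = (-1222 - 224) - 618 = -1446 - 618 = -2064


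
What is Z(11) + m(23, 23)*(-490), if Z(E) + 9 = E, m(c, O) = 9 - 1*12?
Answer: 1472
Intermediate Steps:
m(c, O) = -3 (m(c, O) = 9 - 12 = -3)
Z(E) = -9 + E
Z(11) + m(23, 23)*(-490) = (-9 + 11) - 3*(-490) = 2 + 1470 = 1472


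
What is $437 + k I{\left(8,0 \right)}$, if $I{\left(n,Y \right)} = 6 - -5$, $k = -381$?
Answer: $-3754$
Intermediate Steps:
$I{\left(n,Y \right)} = 11$ ($I{\left(n,Y \right)} = 6 + 5 = 11$)
$437 + k I{\left(8,0 \right)} = 437 - 4191 = -3754$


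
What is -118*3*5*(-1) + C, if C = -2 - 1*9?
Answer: 1759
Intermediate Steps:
C = -11 (C = -2 - 9 = -11)
-118*3*5*(-1) + C = -118*3*5*(-1) - 11 = -1770*(-1) - 11 = -118*(-15) - 11 = 1770 - 11 = 1759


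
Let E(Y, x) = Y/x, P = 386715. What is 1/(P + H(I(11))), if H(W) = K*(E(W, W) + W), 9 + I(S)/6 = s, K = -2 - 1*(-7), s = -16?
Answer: 1/385970 ≈ 2.5909e-6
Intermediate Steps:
K = 5 (K = -2 + 7 = 5)
I(S) = -150 (I(S) = -54 + 6*(-16) = -54 - 96 = -150)
H(W) = 5 + 5*W (H(W) = 5*(W/W + W) = 5*(1 + W) = 5 + 5*W)
1/(P + H(I(11))) = 1/(386715 + (5 + 5*(-150))) = 1/(386715 + (5 - 750)) = 1/(386715 - 745) = 1/385970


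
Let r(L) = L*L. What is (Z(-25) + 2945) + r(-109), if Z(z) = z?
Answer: 14801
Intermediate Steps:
r(L) = L²
(Z(-25) + 2945) + r(-109) = (-25 + 2945) + (-109)² = 2920 + 11881 = 14801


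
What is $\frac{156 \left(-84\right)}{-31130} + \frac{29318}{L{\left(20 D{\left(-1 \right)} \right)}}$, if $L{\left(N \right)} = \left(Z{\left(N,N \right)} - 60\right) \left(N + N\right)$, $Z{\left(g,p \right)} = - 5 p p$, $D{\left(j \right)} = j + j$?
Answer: $\frac{468106427}{1003631200} \approx 0.46641$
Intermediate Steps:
$D{\left(j \right)} = 2 j$
$Z{\left(g,p \right)} = - 5 p^{2}$
$L{\left(N \right)} = 2 N \left(-60 - 5 N^{2}\right)$ ($L{\left(N \right)} = \left(- 5 N^{2} - 60\right) \left(N + N\right) = \left(-60 - 5 N^{2}\right) 2 N = 2 N \left(-60 - 5 N^{2}\right)$)
$\frac{156 \left(-84\right)}{-31130} + \frac{29318}{L{\left(20 D{\left(-1 \right)} \right)}} = \frac{156 \left(-84\right)}{-31130} + \frac{29318}{\left(-10\right) 20 \cdot 2 \left(-1\right) \left(12 + \left(20 \cdot 2 \left(-1\right)\right)^{2}\right)} = \left(-13104\right) \left(- \frac{1}{31130}\right) + \frac{29318}{\left(-10\right) 20 \left(-2\right) \left(12 + \left(20 \left(-2\right)\right)^{2}\right)} = \frac{6552}{15565} + \frac{29318}{\left(-10\right) \left(-40\right) \left(12 + \left(-40\right)^{2}\right)} = \frac{6552}{15565} + \frac{29318}{\left(-10\right) \left(-40\right) \left(12 + 1600\right)} = \frac{6552}{15565} + \frac{29318}{\left(-10\right) \left(-40\right) 1612} = \frac{6552}{15565} + \frac{29318}{644800} = \frac{6552}{15565} + 29318 \cdot \frac{1}{644800} = \frac{6552}{15565} + \frac{14659}{322400} = \frac{468106427}{1003631200}$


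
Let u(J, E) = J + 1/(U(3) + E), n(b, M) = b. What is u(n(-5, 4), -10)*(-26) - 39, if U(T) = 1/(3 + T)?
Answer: 5525/59 ≈ 93.644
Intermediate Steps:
u(J, E) = J + 1/(1/6 + E) (u(J, E) = J + 1/(1/(3 + 3) + E) = J + 1/(1/6 + E))
u(n(-5, 4), -10)*(-26) - 39 = ((6 - 5 + 6*(-10)*(-5))/(1 + 6*(-10)))*(-26) - 39 = ((6 - 5 + 300)/(1 - 60))*(-26) - 39 = (301/(-59))*(-26) - 39 = -1/59*301*(-26) - 39 = -301/59*(-26) - 39 = 7826/59 - 39 = 5525/59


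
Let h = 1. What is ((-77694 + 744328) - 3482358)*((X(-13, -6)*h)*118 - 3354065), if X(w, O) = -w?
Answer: 9439801997444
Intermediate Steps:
((-77694 + 744328) - 3482358)*((X(-13, -6)*h)*118 - 3354065) = ((-77694 + 744328) - 3482358)*((-1*(-13)*1)*118 - 3354065) = (666634 - 3482358)*((13*1)*118 - 3354065) = -2815724*(13*118 - 3354065) = -2815724*(1534 - 3354065) = -2815724*(-3352531) = 9439801997444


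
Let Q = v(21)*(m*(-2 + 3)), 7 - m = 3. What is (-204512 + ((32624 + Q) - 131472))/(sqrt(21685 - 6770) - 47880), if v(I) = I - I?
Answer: 152893440/24131363 + 60672*sqrt(14915)/458495897 ≈ 6.3520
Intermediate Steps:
m = 4 (m = 7 - 1*3 = 7 - 3 = 4)
v(I) = 0
Q = 0 (Q = 0*(4*(-2 + 3)) = 0*(4*1) = 0*4 = 0)
(-204512 + ((32624 + Q) - 131472))/(sqrt(21685 - 6770) - 47880) = (-204512 + ((32624 + 0) - 131472))/(sqrt(21685 - 6770) - 47880) = (-204512 + (32624 - 131472))/(sqrt(14915) - 47880) = (-204512 - 98848)/(-47880 + sqrt(14915)) = -303360/(-47880 + sqrt(14915))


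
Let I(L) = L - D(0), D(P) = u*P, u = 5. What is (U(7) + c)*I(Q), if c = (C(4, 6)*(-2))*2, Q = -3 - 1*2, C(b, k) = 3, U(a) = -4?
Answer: 80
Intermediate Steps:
D(P) = 5*P
Q = -5 (Q = -3 - 2 = -5)
I(L) = L (I(L) = L - 5*0 = L - 1*0 = L + 0 = L)
c = -12 (c = (3*(-2))*2 = -6*2 = -12)
(U(7) + c)*I(Q) = (-4 - 12)*(-5) = -16*(-5) = 80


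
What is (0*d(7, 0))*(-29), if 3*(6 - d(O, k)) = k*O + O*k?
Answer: 0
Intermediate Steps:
d(O, k) = 6 - 2*O*k/3 (d(O, k) = 6 - (k*O + O*k)/3 = 6 - (O*k + O*k)/3 = 6 - 2*O*k/3)
(0*d(7, 0))*(-29) = (0*(6 - ⅔*7*0))*(-29) = (0*(6 + 0))*(-29) = (0*6)*(-29) = 0*(-29) = 0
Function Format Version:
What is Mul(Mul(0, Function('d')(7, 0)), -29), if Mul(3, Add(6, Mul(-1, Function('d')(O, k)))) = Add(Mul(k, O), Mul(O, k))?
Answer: 0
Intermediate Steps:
Function('d')(O, k) = Add(6, Mul(Rational(-2, 3), O, k)) (Function('d')(O, k) = Add(6, Mul(Rational(-1, 3), Add(Mul(k, O), Mul(O, k)))) = Add(6, Mul(Rational(-1, 3), Add(Mul(O, k), Mul(O, k)))) = Add(6, Mul(Rational(-1, 3), Mul(2, O, k))) = Add(6, Mul(Rational(-2, 3), O, k)))
Mul(Mul(0, Function('d')(7, 0)), -29) = Mul(Mul(0, Add(6, Mul(Rational(-2, 3), 7, 0))), -29) = Mul(Mul(0, Add(6, 0)), -29) = Mul(Mul(0, 6), -29) = Mul(0, -29) = 0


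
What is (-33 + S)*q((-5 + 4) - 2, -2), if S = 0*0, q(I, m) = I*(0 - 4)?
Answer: -396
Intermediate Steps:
q(I, m) = -4*I (q(I, m) = I*(-4) = -4*I)
S = 0
(-33 + S)*q((-5 + 4) - 2, -2) = (-33 + 0)*(-4*((-5 + 4) - 2)) = -(-132)*(-1 - 2) = -(-132)*(-3) = -33*12 = -396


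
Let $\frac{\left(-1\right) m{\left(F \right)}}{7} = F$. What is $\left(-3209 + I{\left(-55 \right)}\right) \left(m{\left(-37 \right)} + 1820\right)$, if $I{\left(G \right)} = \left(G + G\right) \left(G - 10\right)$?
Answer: $8193339$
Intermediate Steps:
$I{\left(G \right)} = 2 G \left(-10 + G\right)$
$m{\left(F \right)} = - 7 F$
$\left(-3209 + I{\left(-55 \right)}\right) \left(m{\left(-37 \right)} + 1820\right) = \left(-3209 + 2 \left(-55\right) \left(-10 - 55\right)\right) \left(\left(-7\right) \left(-37\right) + 1820\right) = \left(-3209 + 2 \left(-55\right) \left(-65\right)\right) \left(259 + 1820\right) = \left(-3209 + 7150\right) 2079 = 3941 \cdot 2079 = 8193339$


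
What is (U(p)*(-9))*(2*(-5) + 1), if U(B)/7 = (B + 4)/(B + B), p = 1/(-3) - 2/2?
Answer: -567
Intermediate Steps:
p = -4/3 (p = 1*(-⅓) - 2*½ = -⅓ - 1 = -4/3 ≈ -1.3333)
U(B) = 7*(4 + B)/(2*B) (U(B) = 7*((B + 4)/(B + B)) = 7*((4 + B)/((2*B))) = 7*((4 + B)*(1/(2*B))) = 7*((4 + B)/(2*B)) = 7*(4 + B)/(2*B))
(U(p)*(-9))*(2*(-5) + 1) = ((7/2 + 14/(-4/3))*(-9))*(2*(-5) + 1) = ((7/2 + 14*(-¾))*(-9))*(-10 + 1) = ((7/2 - 21/2)*(-9))*(-9) = -7*(-9)*(-9) = 63*(-9) = -567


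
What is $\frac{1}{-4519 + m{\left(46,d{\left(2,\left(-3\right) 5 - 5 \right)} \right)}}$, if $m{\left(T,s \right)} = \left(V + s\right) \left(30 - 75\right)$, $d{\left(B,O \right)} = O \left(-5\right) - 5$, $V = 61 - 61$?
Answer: $- \frac{1}{8794} \approx -0.00011371$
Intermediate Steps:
$V = 0$ ($V = 61 - 61 = 0$)
$d{\left(B,O \right)} = -5 - 5 O$ ($d{\left(B,O \right)} = - 5 O - 5 = -5 - 5 O$)
$m{\left(T,s \right)} = - 45 s$ ($m{\left(T,s \right)} = \left(0 + s\right) \left(30 - 75\right) = s \left(-45\right) = - 45 s$)
$\frac{1}{-4519 + m{\left(46,d{\left(2,\left(-3\right) 5 - 5 \right)} \right)}} = \frac{1}{-4519 - 45 \left(-5 - 5 \left(\left(-3\right) 5 - 5\right)\right)} = \frac{1}{-4519 - 45 \left(-5 - 5 \left(-15 - 5\right)\right)} = \frac{1}{-4519 - 45 \left(-5 - -100\right)} = \frac{1}{-4519 - 45 \left(-5 + 100\right)} = \frac{1}{-4519 - 4275} = \frac{1}{-8794} = - \frac{1}{8794}$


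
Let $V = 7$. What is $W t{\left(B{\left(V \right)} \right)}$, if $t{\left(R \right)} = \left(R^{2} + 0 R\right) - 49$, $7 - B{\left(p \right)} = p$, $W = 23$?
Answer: $-1127$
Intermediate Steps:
$B{\left(p \right)} = 7 - p$
$t{\left(R \right)} = -49 + R^{2}$ ($t{\left(R \right)} = \left(R^{2} + 0\right) - 49 = R^{2} - 49 = -49 + R^{2}$)
$W t{\left(B{\left(V \right)} \right)} = 23 \left(-49 + \left(7 - 7\right)^{2}\right) = 23 \left(-49 + 0^{2}\right) = 23 \left(-49 + 0\right) = 23 \left(-49\right) = -1127$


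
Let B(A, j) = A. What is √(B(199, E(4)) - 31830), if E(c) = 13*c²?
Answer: I*√31631 ≈ 177.85*I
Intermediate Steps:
√(B(199, E(4)) - 31830) = √(199 - 31830) = √(-31631) = I*√31631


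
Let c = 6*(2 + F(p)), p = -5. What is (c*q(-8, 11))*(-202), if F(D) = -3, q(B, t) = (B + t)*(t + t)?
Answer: 79992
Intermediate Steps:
q(B, t) = 2*t*(B + t) (q(B, t) = (B + t)*(2*t) = 2*t*(B + t))
c = -6 (c = 6*(2 - 3) = 6*(-1) = -6)
(c*q(-8, 11))*(-202) = -12*11*(-8 + 11)*(-202) = -12*11*3*(-202) = -6*66*(-202) = -396*(-202) = 79992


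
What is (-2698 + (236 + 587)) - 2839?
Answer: -4714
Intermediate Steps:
(-2698 + (236 + 587)) - 2839 = (-2698 + 823) - 2839 = -1875 - 2839 = -4714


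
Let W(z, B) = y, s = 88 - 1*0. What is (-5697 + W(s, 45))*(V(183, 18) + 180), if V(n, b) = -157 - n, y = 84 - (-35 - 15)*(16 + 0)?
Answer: 770080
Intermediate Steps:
y = 884 (y = 84 - (-50)*16 = 84 - 1*(-800) = 84 + 800 = 884)
s = 88 (s = 88 + 0 = 88)
W(z, B) = 884
(-5697 + W(s, 45))*(V(183, 18) + 180) = (-5697 + 884)*((-157 - 1*183) + 180) = -4813*((-157 - 183) + 180) = -4813*(-340 + 180) = -4813*(-160) = 770080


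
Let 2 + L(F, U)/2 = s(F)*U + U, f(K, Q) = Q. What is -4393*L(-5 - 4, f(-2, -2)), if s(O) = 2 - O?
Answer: 228436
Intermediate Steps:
L(F, U) = -4 + 2*U + 2*U*(2 - F) (L(F, U) = -4 + 2*((2 - F)*U + U) = -4 + 2*(U*(2 - F) + U) = -4 + 2*(U + U*(2 - F)) = -4 + (2*U + 2*U*(2 - F)) = -4 + 2*U + 2*U*(2 - F))
-4393*L(-5 - 4, f(-2, -2)) = -4393*(-4 + 2*(-2) - 2*(-2)*(-2 + (-5 - 4))) = -4393*(-4 - 4 - 2*(-2)*(-2 - 9)) = -4393*(-4 - 4 - 2*(-2)*(-11)) = -4393*(-4 - 4 - 44) = -4393*(-52) = 228436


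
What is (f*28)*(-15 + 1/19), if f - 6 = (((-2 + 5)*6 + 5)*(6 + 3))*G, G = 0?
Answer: -47712/19 ≈ -2511.2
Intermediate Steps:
f = 6 (f = 6 + (((-2 + 5)*6 + 5)*(6 + 3))*0 = 6 + ((3*6 + 5)*9)*0 = 6 + ((18 + 5)*9)*0 = 6 + (23*9)*0 = 6 + 207*0 = 6 + 0 = 6)
(f*28)*(-15 + 1/19) = (6*28)*(-15 + 1/19) = 168*(-15 + 1/19) = 168*(-284/19) = -47712/19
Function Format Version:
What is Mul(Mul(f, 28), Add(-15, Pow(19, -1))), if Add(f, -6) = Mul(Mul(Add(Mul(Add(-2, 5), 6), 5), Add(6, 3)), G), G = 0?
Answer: Rational(-47712, 19) ≈ -2511.2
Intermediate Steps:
f = 6 (f = Add(6, Mul(Mul(Add(Mul(Add(-2, 5), 6), 5), Add(6, 3)), 0)) = Add(6, Mul(Mul(Add(Mul(3, 6), 5), 9), 0)) = Add(6, Mul(Mul(Add(18, 5), 9), 0)) = Add(6, Mul(Mul(23, 9), 0)) = Add(6, Mul(207, 0)) = Add(6, 0) = 6)
Mul(Mul(f, 28), Add(-15, Pow(19, -1))) = Mul(Mul(6, 28), Add(-15, Pow(19, -1))) = Mul(168, Add(-15, Rational(1, 19))) = Mul(168, Rational(-284, 19)) = Rational(-47712, 19)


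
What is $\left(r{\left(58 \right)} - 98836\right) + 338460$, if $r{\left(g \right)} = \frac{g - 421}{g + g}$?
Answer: $\frac{27796021}{116} \approx 2.3962 \cdot 10^{5}$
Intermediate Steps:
$r{\left(g \right)} = \frac{-421 + g}{2 g}$
$\left(r{\left(58 \right)} - 98836\right) + 338460 = \left(\frac{-421 + 58}{2 \cdot 58} - 98836\right) + 338460 = \left(\frac{1}{2} \cdot \frac{1}{58} \left(-363\right) - 98836\right) + 338460 = \left(- \frac{363}{116} - 98836\right) + 338460 = - \frac{11465339}{116} + 338460 = \frac{27796021}{116}$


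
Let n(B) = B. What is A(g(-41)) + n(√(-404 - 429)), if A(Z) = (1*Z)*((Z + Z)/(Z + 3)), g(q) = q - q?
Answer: 7*I*√17 ≈ 28.862*I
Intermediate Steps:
g(q) = 0
A(Z) = 2*Z²/(3 + Z) (A(Z) = Z*((2*Z)/(3 + Z)) = Z*(2*Z/(3 + Z)) = 2*Z²/(3 + Z))
A(g(-41)) + n(√(-404 - 429)) = 2*0²/(3 + 0) + √(-404 - 429) = 2*0/3 + √(-833) = 2*0*(⅓) + 7*I*√17 = 0 + 7*I*√17 = 7*I*√17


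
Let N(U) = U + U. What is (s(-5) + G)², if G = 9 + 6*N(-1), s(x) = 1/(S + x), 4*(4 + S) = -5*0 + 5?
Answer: 9409/961 ≈ 9.7908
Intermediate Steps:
S = -11/4 (S = -4 + (-5*0 + 5)/4 = -4 + (0 + 5)/4 = -4 + (¼)*5 = -4 + 5/4 = -11/4 ≈ -2.7500)
N(U) = 2*U
s(x) = 1/(-11/4 + x)
G = -3 (G = 9 + 6*(2*(-1)) = 9 + 6*(-2) = 9 - 12 = -3)
(s(-5) + G)² = (4/(-11 + 4*(-5)) - 3)² = (4/(-11 - 20) - 3)² = (4/(-31) - 3)² = (4*(-1/31) - 3)² = (-4/31 - 3)² = (-97/31)² = 9409/961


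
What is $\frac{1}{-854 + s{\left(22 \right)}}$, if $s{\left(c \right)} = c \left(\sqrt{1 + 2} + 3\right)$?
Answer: $- \frac{197}{154873} - \frac{11 \sqrt{3}}{309746} \approx -0.0013335$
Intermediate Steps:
$s{\left(c \right)} = c \left(3 + \sqrt{3}\right)$ ($s{\left(c \right)} = c \left(\sqrt{3} + 3\right) = c \left(3 + \sqrt{3}\right)$)
$\frac{1}{-854 + s{\left(22 \right)}} = \frac{1}{-854 + 22 \left(3 + \sqrt{3}\right)} = \frac{1}{-854 + \left(66 + 22 \sqrt{3}\right)} = \frac{1}{-788 + 22 \sqrt{3}}$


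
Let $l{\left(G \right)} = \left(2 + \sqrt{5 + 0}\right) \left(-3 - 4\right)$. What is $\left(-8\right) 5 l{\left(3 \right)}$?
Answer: $560 + 280 \sqrt{5} \approx 1186.1$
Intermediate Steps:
$l{\left(G \right)} = -14 - 7 \sqrt{5}$ ($l{\left(G \right)} = \left(2 + \sqrt{5}\right) \left(-7\right) = -14 - 7 \sqrt{5}$)
$\left(-8\right) 5 l{\left(3 \right)} = \left(-8\right) 5 \left(-14 - 7 \sqrt{5}\right) = - 40 \left(-14 - 7 \sqrt{5}\right) = 560 + 280 \sqrt{5}$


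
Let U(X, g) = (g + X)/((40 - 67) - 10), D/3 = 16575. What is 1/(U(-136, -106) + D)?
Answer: 37/1840067 ≈ 2.0108e-5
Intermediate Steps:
D = 49725 (D = 3*16575 = 49725)
U(X, g) = -X/37 - g/37 (U(X, g) = (X + g)/(-27 - 10) = (X + g)/(-37) = (X + g)*(-1/37) = -X/37 - g/37)
1/(U(-136, -106) + D) = 1/((-1/37*(-136) - 1/37*(-106)) + 49725) = 1/((136/37 + 106/37) + 49725) = 1/(242/37 + 49725) = 1/(1840067/37) = 37/1840067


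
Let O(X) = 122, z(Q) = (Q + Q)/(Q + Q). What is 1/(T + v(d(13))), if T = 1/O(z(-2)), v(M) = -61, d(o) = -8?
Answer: -122/7441 ≈ -0.016396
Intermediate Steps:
z(Q) = 1 (z(Q) = (2*Q)/((2*Q)) = (2*Q)*(1/(2*Q)) = 1)
T = 1/122 ≈ 0.0081967
1/(T + v(d(13))) = 1/(1/122 - 61) = 1/(-7441/122) = -122/7441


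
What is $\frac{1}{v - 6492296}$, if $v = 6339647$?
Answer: $- \frac{1}{152649} \approx -6.551 \cdot 10^{-6}$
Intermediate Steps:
$\frac{1}{v - 6492296} = \frac{1}{6339647 - 6492296} = \frac{1}{-152649} = - \frac{1}{152649}$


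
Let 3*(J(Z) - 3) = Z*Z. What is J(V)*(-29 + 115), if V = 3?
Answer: 516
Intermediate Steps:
J(Z) = 3 + Z²/3 (J(Z) = 3 + (Z*Z)/3 = 3 + Z²/3)
J(V)*(-29 + 115) = (3 + (⅓)*3²)*(-29 + 115) = (3 + (⅓)*9)*86 = (3 + 3)*86 = 6*86 = 516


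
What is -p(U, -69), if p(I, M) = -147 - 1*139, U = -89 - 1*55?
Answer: 286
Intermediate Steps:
U = -144 (U = -89 - 55 = -144)
p(I, M) = -286 (p(I, M) = -147 - 139 = -286)
-p(U, -69) = -1*(-286) = 286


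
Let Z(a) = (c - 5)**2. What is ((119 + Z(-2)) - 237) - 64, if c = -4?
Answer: -101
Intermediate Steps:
Z(a) = 81 (Z(a) = (-4 - 5)**2 = (-9)**2 = 81)
((119 + Z(-2)) - 237) - 64 = ((119 + 81) - 237) - 64 = (200 - 237) - 64 = -37 - 64 = -101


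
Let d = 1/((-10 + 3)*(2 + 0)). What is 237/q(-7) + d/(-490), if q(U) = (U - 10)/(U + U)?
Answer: 22761497/116620 ≈ 195.18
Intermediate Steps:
q(U) = (-10 + U)/(2*U) (q(U) = (-10 + U)/((2*U)) = (-10 + U)*(1/(2*U)) = (-10 + U)/(2*U))
d = -1/14 (d = 1/(-7*2) = 1/(-14) = -1/14 ≈ -0.071429)
237/q(-7) + d/(-490) = 237/(((½)*(-10 - 7)/(-7))) - 1/14/(-490) = 237/(((½)*(-⅐)*(-17))) - 1/14*(-1/490) = 237/(17/14) + 1/6860 = 237*(14/17) + 1/6860 = 3318/17 + 1/6860 = 22761497/116620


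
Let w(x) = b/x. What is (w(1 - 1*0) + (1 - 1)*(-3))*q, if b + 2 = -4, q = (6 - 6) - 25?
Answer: 150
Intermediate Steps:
q = -25 (q = 0 - 25 = -25)
b = -6 (b = -2 - 4 = -6)
w(x) = -6/x
(w(1 - 1*0) + (1 - 1)*(-3))*q = (-6/(1 - 1*0) + (1 - 1)*(-3))*(-25) = (-6/(1 + 0) + 0*(-3))*(-25) = (-6/1 + 0)*(-25) = (-6*1 + 0)*(-25) = (-6 + 0)*(-25) = -6*(-25) = 150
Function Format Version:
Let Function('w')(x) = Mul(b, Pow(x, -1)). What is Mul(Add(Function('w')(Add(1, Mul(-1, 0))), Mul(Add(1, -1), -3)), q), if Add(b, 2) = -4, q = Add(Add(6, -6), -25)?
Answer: 150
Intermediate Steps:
q = -25 (q = Add(0, -25) = -25)
b = -6 (b = Add(-2, -4) = -6)
Function('w')(x) = Mul(-6, Pow(x, -1))
Mul(Add(Function('w')(Add(1, Mul(-1, 0))), Mul(Add(1, -1), -3)), q) = Mul(Add(Mul(-6, Pow(Add(1, Mul(-1, 0)), -1)), Mul(Add(1, -1), -3)), -25) = Mul(Add(Mul(-6, Pow(Add(1, 0), -1)), Mul(0, -3)), -25) = Mul(Add(Mul(-6, Pow(1, -1)), 0), -25) = Mul(Add(Mul(-6, 1), 0), -25) = Mul(Add(-6, 0), -25) = Mul(-6, -25) = 150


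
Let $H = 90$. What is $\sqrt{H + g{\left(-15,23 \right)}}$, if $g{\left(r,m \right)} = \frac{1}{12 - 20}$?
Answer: $\frac{\sqrt{1438}}{4} \approx 9.4802$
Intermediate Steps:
$g{\left(r,m \right)} = - \frac{1}{8}$ ($g{\left(r,m \right)} = \frac{1}{-8} = - \frac{1}{8}$)
$\sqrt{H + g{\left(-15,23 \right)}} = \sqrt{90 - \frac{1}{8}} = \sqrt{\frac{719}{8}} = \frac{\sqrt{1438}}{4}$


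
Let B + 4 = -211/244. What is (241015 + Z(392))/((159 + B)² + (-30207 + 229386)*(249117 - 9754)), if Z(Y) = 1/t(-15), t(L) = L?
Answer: 215235976064/42576670358333295 ≈ 5.0553e-6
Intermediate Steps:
B = -1187/244 (B = -4 - 211/244 = -1187/244 ≈ -4.8648)
Z(Y) = -1/15 (Z(Y) = 1/(-15) = -1/15)
(241015 + Z(392))/((159 + B)² + (-30207 + 229386)*(249117 - 9754)) = (241015 - 1/15)/((159 - 1187/244)² + (-30207 + 229386)*(249117 - 9754)) = 3615224/(15*((37609/244)² + 199179*239363)) = 3615224/(15*(1414436881/59536 + 47676082977)) = 3615224/(15*(2838444690555553/59536)) = (3615224/15)*(59536/2838444690555553) = 215235976064/42576670358333295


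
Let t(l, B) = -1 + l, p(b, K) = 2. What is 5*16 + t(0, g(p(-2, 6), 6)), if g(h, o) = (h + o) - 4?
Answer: 79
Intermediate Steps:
g(h, o) = -4 + h + o
5*16 + t(0, g(p(-2, 6), 6)) = 5*16 + (-1 + 0) = 80 - 1 = 79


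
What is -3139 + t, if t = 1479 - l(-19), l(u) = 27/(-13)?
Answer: -21553/13 ≈ -1657.9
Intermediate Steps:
l(u) = -27/13 (l(u) = 27*(-1/13) = -27/13)
t = 19254/13 (t = 1479 - 1*(-27/13) = 1479 + 27/13 = 19254/13 ≈ 1481.1)
-3139 + t = -3139 + 19254/13 = -21553/13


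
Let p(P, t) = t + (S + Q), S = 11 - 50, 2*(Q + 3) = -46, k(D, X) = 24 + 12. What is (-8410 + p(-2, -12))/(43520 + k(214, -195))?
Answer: -8487/43556 ≈ -0.19485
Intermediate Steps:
k(D, X) = 36
Q = -26 (Q = -3 + (½)*(-46) = -3 - 23 = -26)
S = -39
p(P, t) = -65 + t (p(P, t) = t + (-39 - 26) = t - 65 = -65 + t)
(-8410 + p(-2, -12))/(43520 + k(214, -195)) = (-8410 + (-65 - 12))/(43520 + 36) = (-8410 - 77)/43556 = -8487*1/43556 = -8487/43556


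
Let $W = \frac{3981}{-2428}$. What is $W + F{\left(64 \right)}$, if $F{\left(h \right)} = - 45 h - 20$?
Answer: $- \frac{7045181}{2428} \approx -2901.6$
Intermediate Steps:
$W = - \frac{3981}{2428}$ ($W = 3981 \left(- \frac{1}{2428}\right) = - \frac{3981}{2428} \approx -1.6396$)
$F{\left(h \right)} = -20 - 45 h$
$W + F{\left(64 \right)} = - \frac{3981}{2428} - 2900 = - \frac{7045181}{2428}$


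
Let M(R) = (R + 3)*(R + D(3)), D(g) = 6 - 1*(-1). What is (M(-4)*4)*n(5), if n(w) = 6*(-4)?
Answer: 288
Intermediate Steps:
n(w) = -24
D(g) = 7 (D(g) = 6 + 1 = 7)
M(R) = (3 + R)*(7 + R) (M(R) = (R + 3)*(R + 7) = (3 + R)*(7 + R))
(M(-4)*4)*n(5) = ((21 + (-4)² + 10*(-4))*4)*(-24) = ((21 + 16 - 40)*4)*(-24) = -3*4*(-24) = -12*(-24) = 288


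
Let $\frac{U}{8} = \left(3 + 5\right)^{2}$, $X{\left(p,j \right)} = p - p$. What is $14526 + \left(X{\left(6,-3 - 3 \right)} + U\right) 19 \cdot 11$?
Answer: $121534$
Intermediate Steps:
$X{\left(p,j \right)} = 0$
$U = 512$ ($U = 8 \left(3 + 5\right)^{2} = 8 \cdot 8^{2} = 8 \cdot 64 = 512$)
$14526 + \left(X{\left(6,-3 - 3 \right)} + U\right) 19 \cdot 11 = 14526 + \left(0 + 512\right) 19 \cdot 11 = 14526 + 512 \cdot 19 \cdot 11 = 14526 + 9728 \cdot 11 = 14526 + 107008 = 121534$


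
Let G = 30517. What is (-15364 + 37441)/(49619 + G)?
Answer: 2453/8904 ≈ 0.27549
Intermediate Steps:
(-15364 + 37441)/(49619 + G) = (-15364 + 37441)/(49619 + 30517) = 22077/80136 = 22077*(1/80136) = 2453/8904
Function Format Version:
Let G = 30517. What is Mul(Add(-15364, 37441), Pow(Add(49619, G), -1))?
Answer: Rational(2453, 8904) ≈ 0.27549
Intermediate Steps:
Mul(Add(-15364, 37441), Pow(Add(49619, G), -1)) = Mul(Add(-15364, 37441), Pow(Add(49619, 30517), -1)) = Mul(22077, Pow(80136, -1)) = Mul(22077, Rational(1, 80136)) = Rational(2453, 8904)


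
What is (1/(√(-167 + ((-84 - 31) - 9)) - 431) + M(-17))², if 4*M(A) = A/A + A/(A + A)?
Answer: (3855*√291 + 824303*I)/(64*(431*√291 + 92735*I)) ≈ 0.13889 - 6.8341e-5*I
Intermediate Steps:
M(A) = 3/8 (M(A) = (A/A + A/(A + A))/4 = (1 + A/((2*A)))/4 = (1 + A*(1/(2*A)))/4 = (1 + ½)/4 = (¼)*(3/2) = 3/8)
(1/(√(-167 + ((-84 - 31) - 9)) - 431) + M(-17))² = (1/(√(-167 + ((-84 - 31) - 9)) - 431) + 3/8)² = (1/(√(-167 + (-115 - 9)) - 431) + 3/8)² = (1/(√(-167 - 124) - 431) + 3/8)² = (1/(√(-291) - 431) + 3/8)² = (1/(I*√291 - 431) + 3/8)² = (1/(-431 + I*√291) + 3/8)² = (3/8 + 1/(-431 + I*√291))²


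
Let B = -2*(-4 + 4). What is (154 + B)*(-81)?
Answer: -12474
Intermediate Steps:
B = 0 (B = -2*0 = 0)
(154 + B)*(-81) = (154 + 0)*(-81) = 154*(-81) = -12474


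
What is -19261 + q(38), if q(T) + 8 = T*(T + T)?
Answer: -16381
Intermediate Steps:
q(T) = -8 + 2*T² (q(T) = -8 + T*(T + T) = -8 + T*(2*T) = -8 + 2*T²)
-19261 + q(38) = -19261 + (-8 + 2*38²) = -19261 + (-8 + 2*1444) = -19261 + (-8 + 2888) = -19261 + 2880 = -16381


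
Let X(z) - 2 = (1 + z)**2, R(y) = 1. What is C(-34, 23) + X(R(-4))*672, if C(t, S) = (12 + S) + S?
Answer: 4090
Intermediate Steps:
C(t, S) = 12 + 2*S
X(z) = 2 + (1 + z)**2
C(-34, 23) + X(R(-4))*672 = (12 + 2*23) + (2 + (1 + 1)**2)*672 = (12 + 46) + (2 + 2**2)*672 = 58 + (2 + 4)*672 = 58 + 6*672 = 58 + 4032 = 4090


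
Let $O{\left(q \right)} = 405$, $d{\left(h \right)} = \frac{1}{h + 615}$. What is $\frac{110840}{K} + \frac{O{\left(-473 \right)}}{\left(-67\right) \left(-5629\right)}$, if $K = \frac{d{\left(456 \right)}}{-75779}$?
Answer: $- \frac{3392664458990886675}{377143} \approx -8.9957 \cdot 10^{12}$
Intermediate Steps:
$d{\left(h \right)} = \frac{1}{615 + h}$
$K = - \frac{1}{81159309}$ ($K = \frac{1}{\left(615 + 456\right) \left(-75779\right)} = \frac{1}{1071} \left(- \frac{1}{75779}\right) = - \frac{1}{81159309} \approx -1.2321 \cdot 10^{-8}$)
$\frac{110840}{K} + \frac{O{\left(-473 \right)}}{\left(-67\right) \left(-5629\right)} = \frac{110840}{- \frac{1}{81159309}} + \frac{405}{\left(-67\right) \left(-5629\right)} = 110840 \left(-81159309\right) + \frac{405}{377143} = -8995697809560 + 405 \cdot \frac{1}{377143} = -8995697809560 + \frac{405}{377143} = - \frac{3392664458990886675}{377143}$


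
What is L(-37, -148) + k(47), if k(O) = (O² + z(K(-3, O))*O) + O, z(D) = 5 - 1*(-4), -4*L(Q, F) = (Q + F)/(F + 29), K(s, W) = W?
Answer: 1275019/476 ≈ 2678.6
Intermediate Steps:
L(Q, F) = -(F + Q)/(4*(29 + F)) (L(Q, F) = -(Q + F)/(4*(F + 29)) = -(F + Q)/(4*(29 + F)))
z(D) = 9 (z(D) = 5 + 4 = 9)
k(O) = O² + 10*O (k(O) = (O² + 9*O) + O = O² + 10*O)
L(-37, -148) + k(47) = (-1*(-148) - 1*(-37))/(4*(29 - 148)) + 47*(10 + 47) = (¼)*(148 + 37)/(-119) + 47*57 = (¼)*(-1/119)*185 + 2679 = -185/476 + 2679 = 1275019/476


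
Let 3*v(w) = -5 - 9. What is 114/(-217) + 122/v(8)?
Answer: -5787/217 ≈ -26.668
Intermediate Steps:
v(w) = -14/3 (v(w) = (-5 - 9)/3 = (1/3)*(-14) = -14/3)
114/(-217) + 122/v(8) = 114/(-217) + 122/(-14/3) = 114*(-1/217) + 122*(-3/14) = -114/217 - 183/7 = -5787/217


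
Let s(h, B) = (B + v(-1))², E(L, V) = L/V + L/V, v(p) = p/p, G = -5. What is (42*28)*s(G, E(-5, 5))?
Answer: 1176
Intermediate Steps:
v(p) = 1
E(L, V) = 2*L/V
s(h, B) = (1 + B)² (s(h, B) = (B + 1)² = (1 + B)²)
(42*28)*s(G, E(-5, 5)) = (42*28)*(1 + 2*(-5)/5)² = 1176*(1 + 2*(-5)*(⅕))² = 1176*(1 - 2)² = 1176*(-1)² = 1176*1 = 1176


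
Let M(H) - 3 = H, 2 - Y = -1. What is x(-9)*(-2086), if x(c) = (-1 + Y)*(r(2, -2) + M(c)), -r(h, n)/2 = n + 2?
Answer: 25032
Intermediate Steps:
Y = 3 (Y = 2 - 1*(-1) = 2 + 1 = 3)
M(H) = 3 + H
r(h, n) = -4 - 2*n (r(h, n) = -2*(n + 2) = -2*(2 + n) = -4 - 2*n)
x(c) = 6 + 2*c (x(c) = (-1 + 3)*((-4 - 2*(-2)) + (3 + c)) = 2*((-4 + 4) + (3 + c)) = 2*(0 + (3 + c)) = 2*(3 + c) = 6 + 2*c)
x(-9)*(-2086) = (6 + 2*(-9))*(-2086) = (6 - 18)*(-2086) = -12*(-2086) = 25032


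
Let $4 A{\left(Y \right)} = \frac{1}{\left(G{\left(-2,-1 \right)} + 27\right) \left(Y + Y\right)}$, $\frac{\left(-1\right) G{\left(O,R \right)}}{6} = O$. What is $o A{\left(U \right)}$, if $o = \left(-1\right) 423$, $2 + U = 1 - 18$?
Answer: $\frac{141}{1976} \approx 0.071356$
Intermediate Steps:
$U = -19$ ($U = -2 + \left(1 - 18\right) = -2 - 17 = -19$)
$o = -423$
$G{\left(O,R \right)} = - 6 O$
$A{\left(Y \right)} = \frac{1}{312 Y}$ ($A{\left(Y \right)} = \frac{1}{4 \left(\left(-6\right) \left(-2\right) + 27\right) \left(Y + Y\right)} = \frac{1}{4 \left(12 + 27\right) 2 Y} = \frac{1}{4 \cdot 39 \cdot 2 Y} = \frac{1}{4 \cdot 78 Y} = \frac{\frac{1}{78} \frac{1}{Y}}{4} = \frac{1}{312 Y}$)
$o A{\left(U \right)} = - 423 \frac{1}{312 \left(-19\right)} = - 423 \cdot \frac{1}{312} \left(- \frac{1}{19}\right) = \left(-423\right) \left(- \frac{1}{5928}\right) = \frac{141}{1976}$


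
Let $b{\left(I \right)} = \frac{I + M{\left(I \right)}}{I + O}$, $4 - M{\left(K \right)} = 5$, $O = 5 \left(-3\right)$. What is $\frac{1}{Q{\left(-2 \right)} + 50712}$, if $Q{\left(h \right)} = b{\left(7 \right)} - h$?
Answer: $\frac{4}{202853} \approx 1.9719 \cdot 10^{-5}$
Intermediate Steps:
$O = -15$
$M{\left(K \right)} = -1$ ($M{\left(K \right)} = 4 - 5 = -1$)
$b{\left(I \right)} = \frac{-1 + I}{-15 + I}$ ($b{\left(I \right)} = \frac{I - 1}{I - 15} = \frac{-1 + I}{-15 + I}$)
$Q{\left(h \right)} = - \frac{3}{4} - h$ ($Q{\left(h \right)} = \frac{-1 + 7}{-15 + 7} - h = \frac{1}{-8} \cdot 6 - h = \left(- \frac{1}{8}\right) 6 - h = - \frac{3}{4} - h$)
$\frac{1}{Q{\left(-2 \right)} + 50712} = \frac{1}{\left(- \frac{3}{4} - -2\right) + 50712} = \frac{1}{\left(- \frac{3}{4} + 2\right) + 50712} = \frac{1}{\frac{5}{4} + 50712} = \frac{1}{\frac{202853}{4}} = \frac{4}{202853}$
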